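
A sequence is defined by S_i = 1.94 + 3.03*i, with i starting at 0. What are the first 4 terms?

This is an arithmetic sequence.
i=0: S_0 = 1.94 + 3.03*0 = 1.94
i=1: S_1 = 1.94 + 3.03*1 = 4.97
i=2: S_2 = 1.94 + 3.03*2 = 8.0
i=3: S_3 = 1.94 + 3.03*3 = 11.03
The first 4 terms are: [1.94, 4.97, 8.0, 11.03]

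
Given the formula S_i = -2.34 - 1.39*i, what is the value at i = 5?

S_5 = -2.34 + -1.39*5 = -2.34 + -6.95 = -9.29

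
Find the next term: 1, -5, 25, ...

Ratios: -5 / 1 = -5.0
This is a geometric sequence with common ratio r = -5.
Next term = 25 * -5 = -125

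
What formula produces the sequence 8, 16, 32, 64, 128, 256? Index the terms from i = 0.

Check ratios: 16 / 8 = 2.0
Common ratio r = 2.
First term a = 8.
Formula: S_i = 8 * 2^i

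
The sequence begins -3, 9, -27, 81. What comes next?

Ratios: 9 / -3 = -3.0
This is a geometric sequence with common ratio r = -3.
Next term = 81 * -3 = -243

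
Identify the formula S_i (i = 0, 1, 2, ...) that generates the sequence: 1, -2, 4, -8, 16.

Check ratios: -2 / 1 = -2.0
Common ratio r = -2.
First term a = 1.
Formula: S_i = 1 * (-2)^i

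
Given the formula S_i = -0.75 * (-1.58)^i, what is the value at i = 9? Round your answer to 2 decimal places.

S_9 = -0.75 * (-1.58)^9 ≈ -0.75 * -61.364 ≈ 46.02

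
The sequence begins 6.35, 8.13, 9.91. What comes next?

Differences: 8.13 - 6.35 = 1.78
This is an arithmetic sequence with common difference d = 1.78.
Next term = 9.91 + 1.78 = 11.69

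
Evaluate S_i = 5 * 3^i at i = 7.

S_7 = 5 * 3^7 = 5 * 2187 = 10935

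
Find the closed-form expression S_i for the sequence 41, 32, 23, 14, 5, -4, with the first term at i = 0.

Check differences: 32 - 41 = -9
23 - 32 = -9
Common difference d = -9.
First term a = 41.
Formula: S_i = 41 - 9*i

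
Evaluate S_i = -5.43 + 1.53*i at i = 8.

S_8 = -5.43 + 1.53*8 = -5.43 + 12.24 = 6.81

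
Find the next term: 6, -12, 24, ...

Ratios: -12 / 6 = -2.0
This is a geometric sequence with common ratio r = -2.
Next term = 24 * -2 = -48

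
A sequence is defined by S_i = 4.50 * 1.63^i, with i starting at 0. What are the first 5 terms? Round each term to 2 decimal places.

This is a geometric sequence.
i=0: S_0 = 4.5 * 1.63^0 = 4.5
i=1: S_1 = 4.5 * 1.63^1 ≈ 7.34
i=2: S_2 = 4.5 * 1.63^2 ≈ 11.96
i=3: S_3 = 4.5 * 1.63^3 ≈ 19.49
i=4: S_4 = 4.5 * 1.63^4 ≈ 31.77
The first 5 terms are: [4.5, 7.34, 11.96, 19.49, 31.77]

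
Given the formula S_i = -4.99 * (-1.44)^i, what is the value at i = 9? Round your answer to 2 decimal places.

S_9 = -4.99 * (-1.44)^9 ≈ -4.99 * -26.6233 ≈ 132.85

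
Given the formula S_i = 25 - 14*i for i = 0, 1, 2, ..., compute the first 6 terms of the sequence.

This is an arithmetic sequence.
i=0: S_0 = 25 + -14*0 = 25
i=1: S_1 = 25 + -14*1 = 11
i=2: S_2 = 25 + -14*2 = -3
i=3: S_3 = 25 + -14*3 = -17
i=4: S_4 = 25 + -14*4 = -31
i=5: S_5 = 25 + -14*5 = -45
The first 6 terms are: [25, 11, -3, -17, -31, -45]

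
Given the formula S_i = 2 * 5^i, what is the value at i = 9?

S_9 = 2 * 5^9 = 2 * 1953125 = 3906250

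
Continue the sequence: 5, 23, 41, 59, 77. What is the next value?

Differences: 23 - 5 = 18
This is an arithmetic sequence with common difference d = 18.
Next term = 77 + 18 = 95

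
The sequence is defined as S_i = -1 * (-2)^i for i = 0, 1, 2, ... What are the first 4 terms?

This is a geometric sequence.
i=0: S_0 = -1 * (-2)^0 = -1
i=1: S_1 = -1 * (-2)^1 = 2
i=2: S_2 = -1 * (-2)^2 = -4
i=3: S_3 = -1 * (-2)^3 = 8
The first 4 terms are: [-1, 2, -4, 8]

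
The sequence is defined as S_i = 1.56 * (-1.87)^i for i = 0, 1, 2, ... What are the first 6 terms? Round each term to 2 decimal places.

This is a geometric sequence.
i=0: S_0 = 1.56 * (-1.87)^0 = 1.56
i=1: S_1 = 1.56 * (-1.87)^1 ≈ -2.92
i=2: S_2 = 1.56 * (-1.87)^2 ≈ 5.46
i=3: S_3 = 1.56 * (-1.87)^3 ≈ -10.2
i=4: S_4 = 1.56 * (-1.87)^4 ≈ 19.08
i=5: S_5 = 1.56 * (-1.87)^5 ≈ -35.67
The first 6 terms are: [1.56, -2.92, 5.46, -10.2, 19.08, -35.67]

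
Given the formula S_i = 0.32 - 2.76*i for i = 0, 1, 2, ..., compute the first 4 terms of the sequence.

This is an arithmetic sequence.
i=0: S_0 = 0.32 + -2.76*0 = 0.32
i=1: S_1 = 0.32 + -2.76*1 = -2.44
i=2: S_2 = 0.32 + -2.76*2 = -5.2
i=3: S_3 = 0.32 + -2.76*3 = -7.96
The first 4 terms are: [0.32, -2.44, -5.2, -7.96]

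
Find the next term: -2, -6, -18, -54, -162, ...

Ratios: -6 / -2 = 3.0
This is a geometric sequence with common ratio r = 3.
Next term = -162 * 3 = -486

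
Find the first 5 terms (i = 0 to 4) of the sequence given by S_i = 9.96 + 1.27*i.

This is an arithmetic sequence.
i=0: S_0 = 9.96 + 1.27*0 = 9.96
i=1: S_1 = 9.96 + 1.27*1 = 11.23
i=2: S_2 = 9.96 + 1.27*2 = 12.5
i=3: S_3 = 9.96 + 1.27*3 = 13.77
i=4: S_4 = 9.96 + 1.27*4 = 15.04
The first 5 terms are: [9.96, 11.23, 12.5, 13.77, 15.04]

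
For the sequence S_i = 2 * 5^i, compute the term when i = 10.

S_10 = 2 * 5^10 = 2 * 9765625 = 19531250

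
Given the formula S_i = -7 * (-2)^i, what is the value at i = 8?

S_8 = -7 * (-2)^8 = -7 * 256 = -1792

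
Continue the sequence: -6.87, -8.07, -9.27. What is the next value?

Differences: -8.07 - -6.87 = -1.2
This is an arithmetic sequence with common difference d = -1.2.
Next term = -9.27 + -1.2 = -10.47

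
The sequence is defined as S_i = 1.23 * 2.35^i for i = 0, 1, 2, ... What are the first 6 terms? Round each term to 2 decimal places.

This is a geometric sequence.
i=0: S_0 = 1.23 * 2.35^0 = 1.23
i=1: S_1 = 1.23 * 2.35^1 ≈ 2.89
i=2: S_2 = 1.23 * 2.35^2 ≈ 6.79
i=3: S_3 = 1.23 * 2.35^3 ≈ 15.96
i=4: S_4 = 1.23 * 2.35^4 ≈ 37.51
i=5: S_5 = 1.23 * 2.35^5 ≈ 88.15
The first 6 terms are: [1.23, 2.89, 6.79, 15.96, 37.51, 88.15]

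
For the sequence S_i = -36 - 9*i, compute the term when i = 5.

S_5 = -36 + -9*5 = -36 + -45 = -81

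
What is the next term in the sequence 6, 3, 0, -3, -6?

Differences: 3 - 6 = -3
This is an arithmetic sequence with common difference d = -3.
Next term = -6 + -3 = -9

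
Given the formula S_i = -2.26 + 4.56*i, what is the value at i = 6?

S_6 = -2.26 + 4.56*6 = -2.26 + 27.36 = 25.1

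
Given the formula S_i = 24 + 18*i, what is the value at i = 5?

S_5 = 24 + 18*5 = 24 + 90 = 114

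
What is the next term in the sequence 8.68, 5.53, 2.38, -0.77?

Differences: 5.53 - 8.68 = -3.15
This is an arithmetic sequence with common difference d = -3.15.
Next term = -0.77 + -3.15 = -3.92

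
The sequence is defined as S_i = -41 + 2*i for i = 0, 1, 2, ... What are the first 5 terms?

This is an arithmetic sequence.
i=0: S_0 = -41 + 2*0 = -41
i=1: S_1 = -41 + 2*1 = -39
i=2: S_2 = -41 + 2*2 = -37
i=3: S_3 = -41 + 2*3 = -35
i=4: S_4 = -41 + 2*4 = -33
The first 5 terms are: [-41, -39, -37, -35, -33]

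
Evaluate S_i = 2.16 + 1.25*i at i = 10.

S_10 = 2.16 + 1.25*10 = 2.16 + 12.5 = 14.66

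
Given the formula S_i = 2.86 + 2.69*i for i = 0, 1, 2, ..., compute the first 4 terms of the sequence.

This is an arithmetic sequence.
i=0: S_0 = 2.86 + 2.69*0 = 2.86
i=1: S_1 = 2.86 + 2.69*1 = 5.55
i=2: S_2 = 2.86 + 2.69*2 = 8.24
i=3: S_3 = 2.86 + 2.69*3 = 10.93
The first 4 terms are: [2.86, 5.55, 8.24, 10.93]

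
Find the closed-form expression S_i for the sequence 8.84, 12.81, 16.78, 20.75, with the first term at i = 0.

Check differences: 12.81 - 8.84 = 3.97
16.78 - 12.81 = 3.97
Common difference d = 3.97.
First term a = 8.84.
Formula: S_i = 8.84 + 3.97*i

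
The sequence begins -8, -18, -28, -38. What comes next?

Differences: -18 - -8 = -10
This is an arithmetic sequence with common difference d = -10.
Next term = -38 + -10 = -48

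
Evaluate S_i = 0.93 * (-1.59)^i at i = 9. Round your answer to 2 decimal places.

S_9 = 0.93 * (-1.59)^9 ≈ 0.93 * -64.9492 ≈ -60.4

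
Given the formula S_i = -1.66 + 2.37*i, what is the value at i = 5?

S_5 = -1.66 + 2.37*5 = -1.66 + 11.85 = 10.19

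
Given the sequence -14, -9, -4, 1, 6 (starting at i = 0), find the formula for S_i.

Check differences: -9 - -14 = 5
-4 - -9 = 5
Common difference d = 5.
First term a = -14.
Formula: S_i = -14 + 5*i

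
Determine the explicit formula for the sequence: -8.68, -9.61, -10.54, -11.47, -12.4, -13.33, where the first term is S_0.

Check differences: -9.61 - -8.68 = -0.93
-10.54 - -9.61 = -0.93
Common difference d = -0.93.
First term a = -8.68.
Formula: S_i = -8.68 - 0.93*i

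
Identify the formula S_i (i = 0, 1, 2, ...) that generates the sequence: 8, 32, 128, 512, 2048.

Check ratios: 32 / 8 = 4.0
Common ratio r = 4.
First term a = 8.
Formula: S_i = 8 * 4^i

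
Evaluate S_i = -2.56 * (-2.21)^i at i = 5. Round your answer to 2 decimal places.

S_5 = -2.56 * (-2.21)^5 ≈ -2.56 * -52.7183 ≈ 134.96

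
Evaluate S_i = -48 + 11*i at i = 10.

S_10 = -48 + 11*10 = -48 + 110 = 62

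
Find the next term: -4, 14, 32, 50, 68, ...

Differences: 14 - -4 = 18
This is an arithmetic sequence with common difference d = 18.
Next term = 68 + 18 = 86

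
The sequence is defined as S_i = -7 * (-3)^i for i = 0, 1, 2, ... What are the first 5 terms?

This is a geometric sequence.
i=0: S_0 = -7 * (-3)^0 = -7
i=1: S_1 = -7 * (-3)^1 = 21
i=2: S_2 = -7 * (-3)^2 = -63
i=3: S_3 = -7 * (-3)^3 = 189
i=4: S_4 = -7 * (-3)^4 = -567
The first 5 terms are: [-7, 21, -63, 189, -567]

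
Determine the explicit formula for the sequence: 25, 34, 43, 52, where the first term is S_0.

Check differences: 34 - 25 = 9
43 - 34 = 9
Common difference d = 9.
First term a = 25.
Formula: S_i = 25 + 9*i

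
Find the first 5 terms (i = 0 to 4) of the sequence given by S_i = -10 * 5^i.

This is a geometric sequence.
i=0: S_0 = -10 * 5^0 = -10
i=1: S_1 = -10 * 5^1 = -50
i=2: S_2 = -10 * 5^2 = -250
i=3: S_3 = -10 * 5^3 = -1250
i=4: S_4 = -10 * 5^4 = -6250
The first 5 terms are: [-10, -50, -250, -1250, -6250]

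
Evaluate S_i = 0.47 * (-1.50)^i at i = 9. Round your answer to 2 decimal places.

S_9 = 0.47 * (-1.5)^9 ≈ 0.47 * -38.4434 ≈ -18.07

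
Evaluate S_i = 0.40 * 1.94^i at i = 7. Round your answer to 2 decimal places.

S_7 = 0.4 * 1.94^7 ≈ 0.4 * 103.4218 ≈ 41.37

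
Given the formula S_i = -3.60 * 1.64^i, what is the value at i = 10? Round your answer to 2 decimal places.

S_10 = -3.6 * 1.64^10 ≈ -3.6 * 140.7468 ≈ -506.69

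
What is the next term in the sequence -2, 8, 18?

Differences: 8 - -2 = 10
This is an arithmetic sequence with common difference d = 10.
Next term = 18 + 10 = 28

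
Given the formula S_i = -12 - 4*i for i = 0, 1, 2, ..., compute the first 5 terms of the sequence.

This is an arithmetic sequence.
i=0: S_0 = -12 + -4*0 = -12
i=1: S_1 = -12 + -4*1 = -16
i=2: S_2 = -12 + -4*2 = -20
i=3: S_3 = -12 + -4*3 = -24
i=4: S_4 = -12 + -4*4 = -28
The first 5 terms are: [-12, -16, -20, -24, -28]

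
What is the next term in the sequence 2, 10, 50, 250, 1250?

Ratios: 10 / 2 = 5.0
This is a geometric sequence with common ratio r = 5.
Next term = 1250 * 5 = 6250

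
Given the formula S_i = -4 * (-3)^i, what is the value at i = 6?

S_6 = -4 * (-3)^6 = -4 * 729 = -2916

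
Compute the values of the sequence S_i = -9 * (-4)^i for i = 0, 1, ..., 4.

This is a geometric sequence.
i=0: S_0 = -9 * (-4)^0 = -9
i=1: S_1 = -9 * (-4)^1 = 36
i=2: S_2 = -9 * (-4)^2 = -144
i=3: S_3 = -9 * (-4)^3 = 576
i=4: S_4 = -9 * (-4)^4 = -2304
The first 5 terms are: [-9, 36, -144, 576, -2304]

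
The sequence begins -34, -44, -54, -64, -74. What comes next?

Differences: -44 - -34 = -10
This is an arithmetic sequence with common difference d = -10.
Next term = -74 + -10 = -84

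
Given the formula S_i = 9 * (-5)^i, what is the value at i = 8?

S_8 = 9 * (-5)^8 = 9 * 390625 = 3515625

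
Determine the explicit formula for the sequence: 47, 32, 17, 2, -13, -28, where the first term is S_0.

Check differences: 32 - 47 = -15
17 - 32 = -15
Common difference d = -15.
First term a = 47.
Formula: S_i = 47 - 15*i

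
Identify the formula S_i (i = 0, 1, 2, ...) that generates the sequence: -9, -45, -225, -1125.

Check ratios: -45 / -9 = 5.0
Common ratio r = 5.
First term a = -9.
Formula: S_i = -9 * 5^i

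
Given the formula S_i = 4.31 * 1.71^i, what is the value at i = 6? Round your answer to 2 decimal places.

S_6 = 4.31 * 1.71^6 ≈ 4.31 * 25.0021 ≈ 107.76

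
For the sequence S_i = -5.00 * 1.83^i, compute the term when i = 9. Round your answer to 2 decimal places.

S_9 = -5.0 * 1.83^9 ≈ -5.0 * 230.1759 ≈ -1150.88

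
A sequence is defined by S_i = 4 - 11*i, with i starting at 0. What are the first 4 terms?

This is an arithmetic sequence.
i=0: S_0 = 4 + -11*0 = 4
i=1: S_1 = 4 + -11*1 = -7
i=2: S_2 = 4 + -11*2 = -18
i=3: S_3 = 4 + -11*3 = -29
The first 4 terms are: [4, -7, -18, -29]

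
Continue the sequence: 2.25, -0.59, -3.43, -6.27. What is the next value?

Differences: -0.59 - 2.25 = -2.84
This is an arithmetic sequence with common difference d = -2.84.
Next term = -6.27 + -2.84 = -9.11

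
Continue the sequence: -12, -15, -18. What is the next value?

Differences: -15 - -12 = -3
This is an arithmetic sequence with common difference d = -3.
Next term = -18 + -3 = -21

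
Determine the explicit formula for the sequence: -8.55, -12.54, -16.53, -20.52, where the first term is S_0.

Check differences: -12.54 - -8.55 = -3.99
-16.53 - -12.54 = -3.99
Common difference d = -3.99.
First term a = -8.55.
Formula: S_i = -8.55 - 3.99*i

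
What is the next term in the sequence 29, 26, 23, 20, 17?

Differences: 26 - 29 = -3
This is an arithmetic sequence with common difference d = -3.
Next term = 17 + -3 = 14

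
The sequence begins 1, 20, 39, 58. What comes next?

Differences: 20 - 1 = 19
This is an arithmetic sequence with common difference d = 19.
Next term = 58 + 19 = 77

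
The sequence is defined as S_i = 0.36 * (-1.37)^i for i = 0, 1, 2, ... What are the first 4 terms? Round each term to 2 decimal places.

This is a geometric sequence.
i=0: S_0 = 0.36 * (-1.37)^0 = 0.36
i=1: S_1 = 0.36 * (-1.37)^1 ≈ -0.49
i=2: S_2 = 0.36 * (-1.37)^2 ≈ 0.68
i=3: S_3 = 0.36 * (-1.37)^3 ≈ -0.93
The first 4 terms are: [0.36, -0.49, 0.68, -0.93]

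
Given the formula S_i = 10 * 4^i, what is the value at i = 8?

S_8 = 10 * 4^8 = 10 * 65536 = 655360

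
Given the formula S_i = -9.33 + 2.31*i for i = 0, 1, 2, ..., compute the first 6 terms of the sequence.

This is an arithmetic sequence.
i=0: S_0 = -9.33 + 2.31*0 = -9.33
i=1: S_1 = -9.33 + 2.31*1 = -7.02
i=2: S_2 = -9.33 + 2.31*2 = -4.71
i=3: S_3 = -9.33 + 2.31*3 = -2.4
i=4: S_4 = -9.33 + 2.31*4 = -0.09
i=5: S_5 = -9.33 + 2.31*5 = 2.22
The first 6 terms are: [-9.33, -7.02, -4.71, -2.4, -0.09, 2.22]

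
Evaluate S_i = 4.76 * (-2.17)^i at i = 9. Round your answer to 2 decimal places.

S_9 = 4.76 * (-2.17)^9 ≈ 4.76 * -1066.9341 ≈ -5078.61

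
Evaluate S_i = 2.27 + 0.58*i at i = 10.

S_10 = 2.27 + 0.58*10 = 2.27 + 5.8 = 8.07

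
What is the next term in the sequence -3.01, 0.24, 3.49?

Differences: 0.24 - -3.01 = 3.25
This is an arithmetic sequence with common difference d = 3.25.
Next term = 3.49 + 3.25 = 6.74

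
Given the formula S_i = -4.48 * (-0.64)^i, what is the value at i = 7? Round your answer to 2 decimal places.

S_7 = -4.48 * (-0.64)^7 ≈ -4.48 * -0.044 ≈ 0.2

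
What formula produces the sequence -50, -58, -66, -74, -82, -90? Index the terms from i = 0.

Check differences: -58 - -50 = -8
-66 - -58 = -8
Common difference d = -8.
First term a = -50.
Formula: S_i = -50 - 8*i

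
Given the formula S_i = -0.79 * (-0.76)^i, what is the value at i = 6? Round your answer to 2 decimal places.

S_6 = -0.79 * (-0.76)^6 ≈ -0.79 * 0.1927 ≈ -0.15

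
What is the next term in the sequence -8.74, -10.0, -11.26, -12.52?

Differences: -10.0 - -8.74 = -1.26
This is an arithmetic sequence with common difference d = -1.26.
Next term = -12.52 + -1.26 = -13.78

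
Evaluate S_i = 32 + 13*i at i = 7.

S_7 = 32 + 13*7 = 32 + 91 = 123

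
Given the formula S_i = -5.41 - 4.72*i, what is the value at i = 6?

S_6 = -5.41 + -4.72*6 = -5.41 + -28.32 = -33.73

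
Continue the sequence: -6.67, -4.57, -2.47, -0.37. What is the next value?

Differences: -4.57 - -6.67 = 2.1
This is an arithmetic sequence with common difference d = 2.1.
Next term = -0.37 + 2.1 = 1.73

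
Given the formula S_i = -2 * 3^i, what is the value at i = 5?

S_5 = -2 * 3^5 = -2 * 243 = -486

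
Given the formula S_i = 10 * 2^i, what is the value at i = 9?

S_9 = 10 * 2^9 = 10 * 512 = 5120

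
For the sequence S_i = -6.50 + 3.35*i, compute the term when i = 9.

S_9 = -6.5 + 3.35*9 = -6.5 + 30.15 = 23.65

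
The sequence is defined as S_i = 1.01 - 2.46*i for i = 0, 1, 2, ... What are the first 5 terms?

This is an arithmetic sequence.
i=0: S_0 = 1.01 + -2.46*0 = 1.01
i=1: S_1 = 1.01 + -2.46*1 = -1.45
i=2: S_2 = 1.01 + -2.46*2 = -3.91
i=3: S_3 = 1.01 + -2.46*3 = -6.37
i=4: S_4 = 1.01 + -2.46*4 = -8.83
The first 5 terms are: [1.01, -1.45, -3.91, -6.37, -8.83]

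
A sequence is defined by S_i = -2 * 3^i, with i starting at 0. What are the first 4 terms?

This is a geometric sequence.
i=0: S_0 = -2 * 3^0 = -2
i=1: S_1 = -2 * 3^1 = -6
i=2: S_2 = -2 * 3^2 = -18
i=3: S_3 = -2 * 3^3 = -54
The first 4 terms are: [-2, -6, -18, -54]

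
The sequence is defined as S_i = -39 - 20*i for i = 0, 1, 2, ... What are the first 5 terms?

This is an arithmetic sequence.
i=0: S_0 = -39 + -20*0 = -39
i=1: S_1 = -39 + -20*1 = -59
i=2: S_2 = -39 + -20*2 = -79
i=3: S_3 = -39 + -20*3 = -99
i=4: S_4 = -39 + -20*4 = -119
The first 5 terms are: [-39, -59, -79, -99, -119]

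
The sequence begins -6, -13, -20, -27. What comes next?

Differences: -13 - -6 = -7
This is an arithmetic sequence with common difference d = -7.
Next term = -27 + -7 = -34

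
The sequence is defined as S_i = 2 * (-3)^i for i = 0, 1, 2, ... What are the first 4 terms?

This is a geometric sequence.
i=0: S_0 = 2 * (-3)^0 = 2
i=1: S_1 = 2 * (-3)^1 = -6
i=2: S_2 = 2 * (-3)^2 = 18
i=3: S_3 = 2 * (-3)^3 = -54
The first 4 terms are: [2, -6, 18, -54]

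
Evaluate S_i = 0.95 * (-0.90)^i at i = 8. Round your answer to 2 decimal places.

S_8 = 0.95 * (-0.9)^8 ≈ 0.95 * 0.4305 ≈ 0.41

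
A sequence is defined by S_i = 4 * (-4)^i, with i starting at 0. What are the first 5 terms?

This is a geometric sequence.
i=0: S_0 = 4 * (-4)^0 = 4
i=1: S_1 = 4 * (-4)^1 = -16
i=2: S_2 = 4 * (-4)^2 = 64
i=3: S_3 = 4 * (-4)^3 = -256
i=4: S_4 = 4 * (-4)^4 = 1024
The first 5 terms are: [4, -16, 64, -256, 1024]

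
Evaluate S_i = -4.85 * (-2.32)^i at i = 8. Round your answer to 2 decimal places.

S_8 = -4.85 * (-2.32)^8 ≈ -4.85 * 839.2742 ≈ -4070.48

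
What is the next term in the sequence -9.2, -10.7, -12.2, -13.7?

Differences: -10.7 - -9.2 = -1.5
This is an arithmetic sequence with common difference d = -1.5.
Next term = -13.7 + -1.5 = -15.2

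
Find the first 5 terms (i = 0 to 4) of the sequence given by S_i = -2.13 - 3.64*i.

This is an arithmetic sequence.
i=0: S_0 = -2.13 + -3.64*0 = -2.13
i=1: S_1 = -2.13 + -3.64*1 = -5.77
i=2: S_2 = -2.13 + -3.64*2 = -9.41
i=3: S_3 = -2.13 + -3.64*3 = -13.05
i=4: S_4 = -2.13 + -3.64*4 = -16.69
The first 5 terms are: [-2.13, -5.77, -9.41, -13.05, -16.69]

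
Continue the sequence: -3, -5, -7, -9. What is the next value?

Differences: -5 - -3 = -2
This is an arithmetic sequence with common difference d = -2.
Next term = -9 + -2 = -11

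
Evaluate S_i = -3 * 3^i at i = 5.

S_5 = -3 * 3^5 = -3 * 243 = -729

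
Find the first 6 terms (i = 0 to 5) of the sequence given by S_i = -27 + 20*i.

This is an arithmetic sequence.
i=0: S_0 = -27 + 20*0 = -27
i=1: S_1 = -27 + 20*1 = -7
i=2: S_2 = -27 + 20*2 = 13
i=3: S_3 = -27 + 20*3 = 33
i=4: S_4 = -27 + 20*4 = 53
i=5: S_5 = -27 + 20*5 = 73
The first 6 terms are: [-27, -7, 13, 33, 53, 73]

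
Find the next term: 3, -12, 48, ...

Ratios: -12 / 3 = -4.0
This is a geometric sequence with common ratio r = -4.
Next term = 48 * -4 = -192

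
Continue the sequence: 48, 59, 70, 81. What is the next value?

Differences: 59 - 48 = 11
This is an arithmetic sequence with common difference d = 11.
Next term = 81 + 11 = 92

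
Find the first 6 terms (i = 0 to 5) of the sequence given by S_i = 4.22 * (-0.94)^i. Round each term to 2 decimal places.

This is a geometric sequence.
i=0: S_0 = 4.22 * (-0.94)^0 = 4.22
i=1: S_1 = 4.22 * (-0.94)^1 ≈ -3.97
i=2: S_2 = 4.22 * (-0.94)^2 ≈ 3.73
i=3: S_3 = 4.22 * (-0.94)^3 ≈ -3.51
i=4: S_4 = 4.22 * (-0.94)^4 ≈ 3.29
i=5: S_5 = 4.22 * (-0.94)^5 ≈ -3.1
The first 6 terms are: [4.22, -3.97, 3.73, -3.51, 3.29, -3.1]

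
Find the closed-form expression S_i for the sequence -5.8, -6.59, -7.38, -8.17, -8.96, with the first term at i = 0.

Check differences: -6.59 - -5.8 = -0.79
-7.38 - -6.59 = -0.79
Common difference d = -0.79.
First term a = -5.8.
Formula: S_i = -5.80 - 0.79*i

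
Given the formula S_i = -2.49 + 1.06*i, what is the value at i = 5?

S_5 = -2.49 + 1.06*5 = -2.49 + 5.3 = 2.81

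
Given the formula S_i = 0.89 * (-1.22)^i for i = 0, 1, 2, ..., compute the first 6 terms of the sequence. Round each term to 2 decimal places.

This is a geometric sequence.
i=0: S_0 = 0.89 * (-1.22)^0 = 0.89
i=1: S_1 = 0.89 * (-1.22)^1 ≈ -1.09
i=2: S_2 = 0.89 * (-1.22)^2 ≈ 1.32
i=3: S_3 = 0.89 * (-1.22)^3 ≈ -1.62
i=4: S_4 = 0.89 * (-1.22)^4 ≈ 1.97
i=5: S_5 = 0.89 * (-1.22)^5 ≈ -2.41
The first 6 terms are: [0.89, -1.09, 1.32, -1.62, 1.97, -2.41]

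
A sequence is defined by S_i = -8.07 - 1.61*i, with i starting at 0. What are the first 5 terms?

This is an arithmetic sequence.
i=0: S_0 = -8.07 + -1.61*0 = -8.07
i=1: S_1 = -8.07 + -1.61*1 = -9.68
i=2: S_2 = -8.07 + -1.61*2 = -11.29
i=3: S_3 = -8.07 + -1.61*3 = -12.9
i=4: S_4 = -8.07 + -1.61*4 = -14.51
The first 5 terms are: [-8.07, -9.68, -11.29, -12.9, -14.51]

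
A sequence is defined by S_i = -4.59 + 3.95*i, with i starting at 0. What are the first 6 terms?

This is an arithmetic sequence.
i=0: S_0 = -4.59 + 3.95*0 = -4.59
i=1: S_1 = -4.59 + 3.95*1 = -0.64
i=2: S_2 = -4.59 + 3.95*2 = 3.31
i=3: S_3 = -4.59 + 3.95*3 = 7.26
i=4: S_4 = -4.59 + 3.95*4 = 11.21
i=5: S_5 = -4.59 + 3.95*5 = 15.16
The first 6 terms are: [-4.59, -0.64, 3.31, 7.26, 11.21, 15.16]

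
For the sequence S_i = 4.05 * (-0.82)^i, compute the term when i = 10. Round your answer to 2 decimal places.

S_10 = 4.05 * (-0.82)^10 ≈ 4.05 * 0.1374 ≈ 0.56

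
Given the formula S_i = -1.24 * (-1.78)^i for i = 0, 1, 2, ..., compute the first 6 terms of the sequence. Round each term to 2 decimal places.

This is a geometric sequence.
i=0: S_0 = -1.24 * (-1.78)^0 = -1.24
i=1: S_1 = -1.24 * (-1.78)^1 ≈ 2.21
i=2: S_2 = -1.24 * (-1.78)^2 ≈ -3.93
i=3: S_3 = -1.24 * (-1.78)^3 ≈ 6.99
i=4: S_4 = -1.24 * (-1.78)^4 ≈ -12.45
i=5: S_5 = -1.24 * (-1.78)^5 ≈ 22.16
The first 6 terms are: [-1.24, 2.21, -3.93, 6.99, -12.45, 22.16]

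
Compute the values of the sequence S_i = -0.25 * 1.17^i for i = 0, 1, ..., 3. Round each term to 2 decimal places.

This is a geometric sequence.
i=0: S_0 = -0.25 * 1.17^0 = -0.25
i=1: S_1 = -0.25 * 1.17^1 ≈ -0.29
i=2: S_2 = -0.25 * 1.17^2 ≈ -0.34
i=3: S_3 = -0.25 * 1.17^3 ≈ -0.4
The first 4 terms are: [-0.25, -0.29, -0.34, -0.4]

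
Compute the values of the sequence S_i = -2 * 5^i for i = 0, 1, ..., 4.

This is a geometric sequence.
i=0: S_0 = -2 * 5^0 = -2
i=1: S_1 = -2 * 5^1 = -10
i=2: S_2 = -2 * 5^2 = -50
i=3: S_3 = -2 * 5^3 = -250
i=4: S_4 = -2 * 5^4 = -1250
The first 5 terms are: [-2, -10, -50, -250, -1250]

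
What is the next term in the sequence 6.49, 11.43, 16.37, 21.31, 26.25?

Differences: 11.43 - 6.49 = 4.94
This is an arithmetic sequence with common difference d = 4.94.
Next term = 26.25 + 4.94 = 31.19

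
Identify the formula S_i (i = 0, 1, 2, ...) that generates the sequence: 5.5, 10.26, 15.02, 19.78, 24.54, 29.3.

Check differences: 10.26 - 5.5 = 4.76
15.02 - 10.26 = 4.76
Common difference d = 4.76.
First term a = 5.5.
Formula: S_i = 5.50 + 4.76*i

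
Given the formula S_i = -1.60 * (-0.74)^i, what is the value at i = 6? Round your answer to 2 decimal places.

S_6 = -1.6 * (-0.74)^6 ≈ -1.6 * 0.1642 ≈ -0.26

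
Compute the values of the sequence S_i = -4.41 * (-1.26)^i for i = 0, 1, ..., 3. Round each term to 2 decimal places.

This is a geometric sequence.
i=0: S_0 = -4.41 * (-1.26)^0 = -4.41
i=1: S_1 = -4.41 * (-1.26)^1 ≈ 5.56
i=2: S_2 = -4.41 * (-1.26)^2 ≈ -7.0
i=3: S_3 = -4.41 * (-1.26)^3 ≈ 8.82
The first 4 terms are: [-4.41, 5.56, -7.0, 8.82]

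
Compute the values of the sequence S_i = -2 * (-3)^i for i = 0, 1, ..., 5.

This is a geometric sequence.
i=0: S_0 = -2 * (-3)^0 = -2
i=1: S_1 = -2 * (-3)^1 = 6
i=2: S_2 = -2 * (-3)^2 = -18
i=3: S_3 = -2 * (-3)^3 = 54
i=4: S_4 = -2 * (-3)^4 = -162
i=5: S_5 = -2 * (-3)^5 = 486
The first 6 terms are: [-2, 6, -18, 54, -162, 486]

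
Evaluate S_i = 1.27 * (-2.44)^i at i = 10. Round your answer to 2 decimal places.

S_10 = 1.27 * (-2.44)^10 ≈ 1.27 * 7479.9426 ≈ 9499.53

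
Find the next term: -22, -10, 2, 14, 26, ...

Differences: -10 - -22 = 12
This is an arithmetic sequence with common difference d = 12.
Next term = 26 + 12 = 38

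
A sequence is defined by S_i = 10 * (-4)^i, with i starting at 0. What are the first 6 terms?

This is a geometric sequence.
i=0: S_0 = 10 * (-4)^0 = 10
i=1: S_1 = 10 * (-4)^1 = -40
i=2: S_2 = 10 * (-4)^2 = 160
i=3: S_3 = 10 * (-4)^3 = -640
i=4: S_4 = 10 * (-4)^4 = 2560
i=5: S_5 = 10 * (-4)^5 = -10240
The first 6 terms are: [10, -40, 160, -640, 2560, -10240]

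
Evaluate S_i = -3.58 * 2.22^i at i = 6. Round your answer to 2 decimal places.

S_6 = -3.58 * 2.22^6 ≈ -3.58 * 119.7065 ≈ -428.55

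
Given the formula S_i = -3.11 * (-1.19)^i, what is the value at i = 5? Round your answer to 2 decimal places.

S_5 = -3.11 * (-1.19)^5 ≈ -3.11 * -2.3864 ≈ 7.42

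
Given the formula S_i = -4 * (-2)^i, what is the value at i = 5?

S_5 = -4 * (-2)^5 = -4 * -32 = 128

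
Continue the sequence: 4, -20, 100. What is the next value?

Ratios: -20 / 4 = -5.0
This is a geometric sequence with common ratio r = -5.
Next term = 100 * -5 = -500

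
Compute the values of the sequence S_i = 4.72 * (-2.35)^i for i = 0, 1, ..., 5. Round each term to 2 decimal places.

This is a geometric sequence.
i=0: S_0 = 4.72 * (-2.35)^0 = 4.72
i=1: S_1 = 4.72 * (-2.35)^1 ≈ -11.09
i=2: S_2 = 4.72 * (-2.35)^2 ≈ 26.07
i=3: S_3 = 4.72 * (-2.35)^3 ≈ -61.26
i=4: S_4 = 4.72 * (-2.35)^4 ≈ 143.95
i=5: S_5 = 4.72 * (-2.35)^5 ≈ -338.28
The first 6 terms are: [4.72, -11.09, 26.07, -61.26, 143.95, -338.28]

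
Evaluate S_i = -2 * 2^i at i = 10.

S_10 = -2 * 2^10 = -2 * 1024 = -2048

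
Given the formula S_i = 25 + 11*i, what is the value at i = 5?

S_5 = 25 + 11*5 = 25 + 55 = 80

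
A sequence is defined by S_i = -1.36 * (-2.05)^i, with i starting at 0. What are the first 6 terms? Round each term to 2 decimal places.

This is a geometric sequence.
i=0: S_0 = -1.36 * (-2.05)^0 = -1.36
i=1: S_1 = -1.36 * (-2.05)^1 ≈ 2.79
i=2: S_2 = -1.36 * (-2.05)^2 ≈ -5.72
i=3: S_3 = -1.36 * (-2.05)^3 ≈ 11.72
i=4: S_4 = -1.36 * (-2.05)^4 ≈ -24.02
i=5: S_5 = -1.36 * (-2.05)^5 ≈ 49.24
The first 6 terms are: [-1.36, 2.79, -5.72, 11.72, -24.02, 49.24]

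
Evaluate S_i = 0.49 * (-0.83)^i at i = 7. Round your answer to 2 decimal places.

S_7 = 0.49 * (-0.83)^7 ≈ 0.49 * -0.2714 ≈ -0.13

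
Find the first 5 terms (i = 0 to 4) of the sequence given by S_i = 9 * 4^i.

This is a geometric sequence.
i=0: S_0 = 9 * 4^0 = 9
i=1: S_1 = 9 * 4^1 = 36
i=2: S_2 = 9 * 4^2 = 144
i=3: S_3 = 9 * 4^3 = 576
i=4: S_4 = 9 * 4^4 = 2304
The first 5 terms are: [9, 36, 144, 576, 2304]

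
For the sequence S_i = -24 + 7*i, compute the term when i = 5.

S_5 = -24 + 7*5 = -24 + 35 = 11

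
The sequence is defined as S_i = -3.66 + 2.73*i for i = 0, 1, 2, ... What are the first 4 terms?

This is an arithmetic sequence.
i=0: S_0 = -3.66 + 2.73*0 = -3.66
i=1: S_1 = -3.66 + 2.73*1 = -0.93
i=2: S_2 = -3.66 + 2.73*2 = 1.8
i=3: S_3 = -3.66 + 2.73*3 = 4.53
The first 4 terms are: [-3.66, -0.93, 1.8, 4.53]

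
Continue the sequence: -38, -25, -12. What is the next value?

Differences: -25 - -38 = 13
This is an arithmetic sequence with common difference d = 13.
Next term = -12 + 13 = 1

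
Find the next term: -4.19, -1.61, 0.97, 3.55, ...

Differences: -1.61 - -4.19 = 2.58
This is an arithmetic sequence with common difference d = 2.58.
Next term = 3.55 + 2.58 = 6.13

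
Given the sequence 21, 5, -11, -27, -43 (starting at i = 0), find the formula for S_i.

Check differences: 5 - 21 = -16
-11 - 5 = -16
Common difference d = -16.
First term a = 21.
Formula: S_i = 21 - 16*i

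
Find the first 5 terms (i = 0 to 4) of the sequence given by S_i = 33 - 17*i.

This is an arithmetic sequence.
i=0: S_0 = 33 + -17*0 = 33
i=1: S_1 = 33 + -17*1 = 16
i=2: S_2 = 33 + -17*2 = -1
i=3: S_3 = 33 + -17*3 = -18
i=4: S_4 = 33 + -17*4 = -35
The first 5 terms are: [33, 16, -1, -18, -35]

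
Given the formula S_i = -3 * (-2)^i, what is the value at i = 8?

S_8 = -3 * (-2)^8 = -3 * 256 = -768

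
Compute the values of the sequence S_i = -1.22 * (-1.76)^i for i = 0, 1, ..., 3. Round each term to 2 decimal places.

This is a geometric sequence.
i=0: S_0 = -1.22 * (-1.76)^0 = -1.22
i=1: S_1 = -1.22 * (-1.76)^1 ≈ 2.15
i=2: S_2 = -1.22 * (-1.76)^2 ≈ -3.78
i=3: S_3 = -1.22 * (-1.76)^3 ≈ 6.65
The first 4 terms are: [-1.22, 2.15, -3.78, 6.65]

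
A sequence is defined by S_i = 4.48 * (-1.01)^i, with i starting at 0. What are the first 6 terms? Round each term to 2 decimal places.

This is a geometric sequence.
i=0: S_0 = 4.48 * (-1.01)^0 = 4.48
i=1: S_1 = 4.48 * (-1.01)^1 ≈ -4.52
i=2: S_2 = 4.48 * (-1.01)^2 ≈ 4.57
i=3: S_3 = 4.48 * (-1.01)^3 ≈ -4.62
i=4: S_4 = 4.48 * (-1.01)^4 ≈ 4.66
i=5: S_5 = 4.48 * (-1.01)^5 ≈ -4.71
The first 6 terms are: [4.48, -4.52, 4.57, -4.62, 4.66, -4.71]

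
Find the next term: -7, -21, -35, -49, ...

Differences: -21 - -7 = -14
This is an arithmetic sequence with common difference d = -14.
Next term = -49 + -14 = -63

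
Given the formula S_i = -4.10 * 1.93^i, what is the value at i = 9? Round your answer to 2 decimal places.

S_9 = -4.1 * 1.93^9 ≈ -4.1 * 371.5487 ≈ -1523.35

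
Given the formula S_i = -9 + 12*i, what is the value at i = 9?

S_9 = -9 + 12*9 = -9 + 108 = 99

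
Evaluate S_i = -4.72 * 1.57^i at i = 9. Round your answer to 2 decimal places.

S_9 = -4.72 * 1.57^9 ≈ -4.72 * 57.9558 ≈ -273.55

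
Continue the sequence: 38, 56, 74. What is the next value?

Differences: 56 - 38 = 18
This is an arithmetic sequence with common difference d = 18.
Next term = 74 + 18 = 92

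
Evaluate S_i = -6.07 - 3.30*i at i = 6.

S_6 = -6.07 + -3.3*6 = -6.07 + -19.8 = -25.87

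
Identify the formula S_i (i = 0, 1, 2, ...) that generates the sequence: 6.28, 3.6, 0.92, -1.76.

Check differences: 3.6 - 6.28 = -2.68
0.92 - 3.6 = -2.68
Common difference d = -2.68.
First term a = 6.28.
Formula: S_i = 6.28 - 2.68*i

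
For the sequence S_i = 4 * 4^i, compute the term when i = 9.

S_9 = 4 * 4^9 = 4 * 262144 = 1048576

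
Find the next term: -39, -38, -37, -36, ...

Differences: -38 - -39 = 1
This is an arithmetic sequence with common difference d = 1.
Next term = -36 + 1 = -35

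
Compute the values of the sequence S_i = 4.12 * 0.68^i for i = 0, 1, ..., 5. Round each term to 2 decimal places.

This is a geometric sequence.
i=0: S_0 = 4.12 * 0.68^0 = 4.12
i=1: S_1 = 4.12 * 0.68^1 ≈ 2.8
i=2: S_2 = 4.12 * 0.68^2 ≈ 1.91
i=3: S_3 = 4.12 * 0.68^3 ≈ 1.3
i=4: S_4 = 4.12 * 0.68^4 ≈ 0.88
i=5: S_5 = 4.12 * 0.68^5 ≈ 0.6
The first 6 terms are: [4.12, 2.8, 1.91, 1.3, 0.88, 0.6]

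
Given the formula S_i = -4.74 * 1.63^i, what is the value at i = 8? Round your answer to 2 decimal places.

S_8 = -4.74 * 1.63^8 ≈ -4.74 * 49.8311 ≈ -236.2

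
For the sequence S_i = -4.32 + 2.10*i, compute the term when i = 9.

S_9 = -4.32 + 2.1*9 = -4.32 + 18.9 = 14.58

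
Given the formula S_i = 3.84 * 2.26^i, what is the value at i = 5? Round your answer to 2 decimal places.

S_5 = 3.84 * 2.26^5 ≈ 3.84 * 58.9579 ≈ 226.4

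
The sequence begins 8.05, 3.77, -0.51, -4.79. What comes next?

Differences: 3.77 - 8.05 = -4.28
This is an arithmetic sequence with common difference d = -4.28.
Next term = -4.79 + -4.28 = -9.07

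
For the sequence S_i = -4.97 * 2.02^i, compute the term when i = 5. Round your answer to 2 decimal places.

S_5 = -4.97 * 2.02^5 ≈ -4.97 * 33.6323 ≈ -167.15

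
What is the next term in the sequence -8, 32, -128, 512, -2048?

Ratios: 32 / -8 = -4.0
This is a geometric sequence with common ratio r = -4.
Next term = -2048 * -4 = 8192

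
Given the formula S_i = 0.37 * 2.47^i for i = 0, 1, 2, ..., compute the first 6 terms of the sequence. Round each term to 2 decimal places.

This is a geometric sequence.
i=0: S_0 = 0.37 * 2.47^0 = 0.37
i=1: S_1 = 0.37 * 2.47^1 ≈ 0.91
i=2: S_2 = 0.37 * 2.47^2 ≈ 2.26
i=3: S_3 = 0.37 * 2.47^3 ≈ 5.58
i=4: S_4 = 0.37 * 2.47^4 ≈ 13.77
i=5: S_5 = 0.37 * 2.47^5 ≈ 34.02
The first 6 terms are: [0.37, 0.91, 2.26, 5.58, 13.77, 34.02]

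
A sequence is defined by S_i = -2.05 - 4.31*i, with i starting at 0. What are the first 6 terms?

This is an arithmetic sequence.
i=0: S_0 = -2.05 + -4.31*0 = -2.05
i=1: S_1 = -2.05 + -4.31*1 = -6.36
i=2: S_2 = -2.05 + -4.31*2 = -10.67
i=3: S_3 = -2.05 + -4.31*3 = -14.98
i=4: S_4 = -2.05 + -4.31*4 = -19.29
i=5: S_5 = -2.05 + -4.31*5 = -23.6
The first 6 terms are: [-2.05, -6.36, -10.67, -14.98, -19.29, -23.6]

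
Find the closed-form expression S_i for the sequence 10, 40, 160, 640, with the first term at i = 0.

Check ratios: 40 / 10 = 4.0
Common ratio r = 4.
First term a = 10.
Formula: S_i = 10 * 4^i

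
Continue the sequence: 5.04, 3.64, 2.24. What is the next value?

Differences: 3.64 - 5.04 = -1.4
This is an arithmetic sequence with common difference d = -1.4.
Next term = 2.24 + -1.4 = 0.84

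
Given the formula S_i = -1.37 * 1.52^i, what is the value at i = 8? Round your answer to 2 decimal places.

S_8 = -1.37 * 1.52^8 ≈ -1.37 * 28.4937 ≈ -39.04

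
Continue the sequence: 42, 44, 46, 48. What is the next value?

Differences: 44 - 42 = 2
This is an arithmetic sequence with common difference d = 2.
Next term = 48 + 2 = 50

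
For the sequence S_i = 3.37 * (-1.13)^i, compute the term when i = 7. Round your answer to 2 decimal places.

S_7 = 3.37 * (-1.13)^7 ≈ 3.37 * -2.3526 ≈ -7.93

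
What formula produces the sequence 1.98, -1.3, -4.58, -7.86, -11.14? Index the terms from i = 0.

Check differences: -1.3 - 1.98 = -3.28
-4.58 - -1.3 = -3.28
Common difference d = -3.28.
First term a = 1.98.
Formula: S_i = 1.98 - 3.28*i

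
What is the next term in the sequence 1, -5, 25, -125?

Ratios: -5 / 1 = -5.0
This is a geometric sequence with common ratio r = -5.
Next term = -125 * -5 = 625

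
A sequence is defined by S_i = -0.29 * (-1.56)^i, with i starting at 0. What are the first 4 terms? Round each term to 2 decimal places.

This is a geometric sequence.
i=0: S_0 = -0.29 * (-1.56)^0 = -0.29
i=1: S_1 = -0.29 * (-1.56)^1 ≈ 0.45
i=2: S_2 = -0.29 * (-1.56)^2 ≈ -0.71
i=3: S_3 = -0.29 * (-1.56)^3 ≈ 1.1
The first 4 terms are: [-0.29, 0.45, -0.71, 1.1]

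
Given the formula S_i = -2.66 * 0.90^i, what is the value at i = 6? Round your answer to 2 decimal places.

S_6 = -2.66 * 0.9^6 ≈ -2.66 * 0.5314 ≈ -1.41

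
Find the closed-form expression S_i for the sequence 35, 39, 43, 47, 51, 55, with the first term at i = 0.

Check differences: 39 - 35 = 4
43 - 39 = 4
Common difference d = 4.
First term a = 35.
Formula: S_i = 35 + 4*i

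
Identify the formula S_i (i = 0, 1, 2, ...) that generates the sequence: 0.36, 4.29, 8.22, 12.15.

Check differences: 4.29 - 0.36 = 3.93
8.22 - 4.29 = 3.93
Common difference d = 3.93.
First term a = 0.36.
Formula: S_i = 0.36 + 3.93*i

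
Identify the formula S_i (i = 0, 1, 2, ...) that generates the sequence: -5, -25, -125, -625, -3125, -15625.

Check ratios: -25 / -5 = 5.0
Common ratio r = 5.
First term a = -5.
Formula: S_i = -5 * 5^i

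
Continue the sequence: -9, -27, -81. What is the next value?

Ratios: -27 / -9 = 3.0
This is a geometric sequence with common ratio r = 3.
Next term = -81 * 3 = -243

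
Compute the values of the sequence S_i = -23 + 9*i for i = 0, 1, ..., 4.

This is an arithmetic sequence.
i=0: S_0 = -23 + 9*0 = -23
i=1: S_1 = -23 + 9*1 = -14
i=2: S_2 = -23 + 9*2 = -5
i=3: S_3 = -23 + 9*3 = 4
i=4: S_4 = -23 + 9*4 = 13
The first 5 terms are: [-23, -14, -5, 4, 13]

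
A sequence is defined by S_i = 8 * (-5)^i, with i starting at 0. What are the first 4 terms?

This is a geometric sequence.
i=0: S_0 = 8 * (-5)^0 = 8
i=1: S_1 = 8 * (-5)^1 = -40
i=2: S_2 = 8 * (-5)^2 = 200
i=3: S_3 = 8 * (-5)^3 = -1000
The first 4 terms are: [8, -40, 200, -1000]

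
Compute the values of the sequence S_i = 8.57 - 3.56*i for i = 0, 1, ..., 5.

This is an arithmetic sequence.
i=0: S_0 = 8.57 + -3.56*0 = 8.57
i=1: S_1 = 8.57 + -3.56*1 = 5.01
i=2: S_2 = 8.57 + -3.56*2 = 1.45
i=3: S_3 = 8.57 + -3.56*3 = -2.11
i=4: S_4 = 8.57 + -3.56*4 = -5.67
i=5: S_5 = 8.57 + -3.56*5 = -9.23
The first 6 terms are: [8.57, 5.01, 1.45, -2.11, -5.67, -9.23]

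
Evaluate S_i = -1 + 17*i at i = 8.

S_8 = -1 + 17*8 = -1 + 136 = 135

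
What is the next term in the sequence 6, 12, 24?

Ratios: 12 / 6 = 2.0
This is a geometric sequence with common ratio r = 2.
Next term = 24 * 2 = 48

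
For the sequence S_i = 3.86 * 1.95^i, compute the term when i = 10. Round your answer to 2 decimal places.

S_10 = 3.86 * 1.95^10 ≈ 3.86 * 794.9615 ≈ 3068.55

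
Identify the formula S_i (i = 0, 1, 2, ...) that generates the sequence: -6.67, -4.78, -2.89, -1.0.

Check differences: -4.78 - -6.67 = 1.89
-2.89 - -4.78 = 1.89
Common difference d = 1.89.
First term a = -6.67.
Formula: S_i = -6.67 + 1.89*i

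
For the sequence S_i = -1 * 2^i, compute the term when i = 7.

S_7 = -1 * 2^7 = -1 * 128 = -128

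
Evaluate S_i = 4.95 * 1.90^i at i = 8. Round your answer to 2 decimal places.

S_8 = 4.95 * 1.9^8 ≈ 4.95 * 169.8356 ≈ 840.69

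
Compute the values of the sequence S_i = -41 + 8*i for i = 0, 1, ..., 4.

This is an arithmetic sequence.
i=0: S_0 = -41 + 8*0 = -41
i=1: S_1 = -41 + 8*1 = -33
i=2: S_2 = -41 + 8*2 = -25
i=3: S_3 = -41 + 8*3 = -17
i=4: S_4 = -41 + 8*4 = -9
The first 5 terms are: [-41, -33, -25, -17, -9]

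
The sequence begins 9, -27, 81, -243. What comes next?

Ratios: -27 / 9 = -3.0
This is a geometric sequence with common ratio r = -3.
Next term = -243 * -3 = 729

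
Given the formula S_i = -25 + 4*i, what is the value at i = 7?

S_7 = -25 + 4*7 = -25 + 28 = 3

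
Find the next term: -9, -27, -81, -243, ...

Ratios: -27 / -9 = 3.0
This is a geometric sequence with common ratio r = 3.
Next term = -243 * 3 = -729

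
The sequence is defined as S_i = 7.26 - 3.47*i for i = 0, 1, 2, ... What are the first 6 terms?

This is an arithmetic sequence.
i=0: S_0 = 7.26 + -3.47*0 = 7.26
i=1: S_1 = 7.26 + -3.47*1 = 3.79
i=2: S_2 = 7.26 + -3.47*2 = 0.32
i=3: S_3 = 7.26 + -3.47*3 = -3.15
i=4: S_4 = 7.26 + -3.47*4 = -6.62
i=5: S_5 = 7.26 + -3.47*5 = -10.09
The first 6 terms are: [7.26, 3.79, 0.32, -3.15, -6.62, -10.09]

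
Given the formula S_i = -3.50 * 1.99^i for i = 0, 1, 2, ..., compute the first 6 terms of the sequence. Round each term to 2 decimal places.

This is a geometric sequence.
i=0: S_0 = -3.5 * 1.99^0 = -3.5
i=1: S_1 = -3.5 * 1.99^1 ≈ -6.97
i=2: S_2 = -3.5 * 1.99^2 ≈ -13.86
i=3: S_3 = -3.5 * 1.99^3 ≈ -27.58
i=4: S_4 = -3.5 * 1.99^4 ≈ -54.89
i=5: S_5 = -3.5 * 1.99^5 ≈ -109.23
The first 6 terms are: [-3.5, -6.97, -13.86, -27.58, -54.89, -109.23]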